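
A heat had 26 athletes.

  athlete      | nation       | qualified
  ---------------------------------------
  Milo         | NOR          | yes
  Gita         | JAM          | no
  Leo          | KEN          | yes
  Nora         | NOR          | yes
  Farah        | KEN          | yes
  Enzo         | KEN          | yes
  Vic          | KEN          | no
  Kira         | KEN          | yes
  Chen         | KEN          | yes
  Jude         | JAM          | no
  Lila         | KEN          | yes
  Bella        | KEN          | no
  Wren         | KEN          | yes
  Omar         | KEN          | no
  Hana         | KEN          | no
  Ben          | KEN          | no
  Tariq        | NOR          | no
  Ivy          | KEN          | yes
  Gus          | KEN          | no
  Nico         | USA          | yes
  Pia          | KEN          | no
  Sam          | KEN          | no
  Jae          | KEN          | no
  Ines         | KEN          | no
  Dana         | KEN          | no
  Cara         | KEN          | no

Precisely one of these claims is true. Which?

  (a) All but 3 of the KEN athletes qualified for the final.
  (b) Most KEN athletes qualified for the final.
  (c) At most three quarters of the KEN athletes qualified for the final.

(c)

|A| = 20, |A ∩ B| = 8, |A ∖ B| = 12.
(a) requires |A ∖ B| = 3: false.
(b) requires |A ∩ B| > |A ∖ B|: false.
(c) requires |A ∩ B| / |A| ≤ 3/4: true.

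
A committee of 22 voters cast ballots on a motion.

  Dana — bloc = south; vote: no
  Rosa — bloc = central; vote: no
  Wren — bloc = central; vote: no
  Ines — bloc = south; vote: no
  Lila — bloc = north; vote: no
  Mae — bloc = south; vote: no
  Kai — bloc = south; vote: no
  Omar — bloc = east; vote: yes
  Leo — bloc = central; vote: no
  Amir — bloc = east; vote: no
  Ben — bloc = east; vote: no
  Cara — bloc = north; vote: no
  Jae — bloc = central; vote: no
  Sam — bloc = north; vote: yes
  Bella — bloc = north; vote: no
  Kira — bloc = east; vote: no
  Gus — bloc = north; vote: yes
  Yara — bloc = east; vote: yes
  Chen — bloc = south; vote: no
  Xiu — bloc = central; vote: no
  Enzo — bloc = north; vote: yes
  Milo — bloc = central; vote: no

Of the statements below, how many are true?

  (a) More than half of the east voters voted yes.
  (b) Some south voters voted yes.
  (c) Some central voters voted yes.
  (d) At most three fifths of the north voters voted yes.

(a) east: |A| = 5, |A ∩ B| = 2; needs |A ∩ B| > |A ∖ B| — false.
(b) south: |A| = 5, |A ∩ B| = 0; needs A ∩ B ≠ ∅ (|A ∩ B| ≥ 1) — false.
(c) central: |A| = 6, |A ∩ B| = 0; needs A ∩ B ≠ ∅ (|A ∩ B| ≥ 1) — false.
(d) north: |A| = 6, |A ∩ B| = 3; needs |A ∩ B| / |A| ≤ 3/5 — true.

1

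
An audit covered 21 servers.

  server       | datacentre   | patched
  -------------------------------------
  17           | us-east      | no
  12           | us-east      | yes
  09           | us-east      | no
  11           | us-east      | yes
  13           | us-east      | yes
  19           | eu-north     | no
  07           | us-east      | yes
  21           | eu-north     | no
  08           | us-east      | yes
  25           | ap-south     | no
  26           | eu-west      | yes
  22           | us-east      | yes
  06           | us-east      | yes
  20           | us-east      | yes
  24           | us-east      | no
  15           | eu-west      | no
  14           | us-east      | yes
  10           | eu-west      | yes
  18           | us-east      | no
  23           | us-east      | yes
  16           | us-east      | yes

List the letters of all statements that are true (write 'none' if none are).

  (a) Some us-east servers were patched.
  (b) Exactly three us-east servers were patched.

|A| = 15, |A ∩ B| = 11, |A ∖ B| = 4.
(a) A ∩ B ≠ ∅ (|A ∩ B| ≥ 1): holds.
(b) |A ∩ B| = 3: fails.

(a)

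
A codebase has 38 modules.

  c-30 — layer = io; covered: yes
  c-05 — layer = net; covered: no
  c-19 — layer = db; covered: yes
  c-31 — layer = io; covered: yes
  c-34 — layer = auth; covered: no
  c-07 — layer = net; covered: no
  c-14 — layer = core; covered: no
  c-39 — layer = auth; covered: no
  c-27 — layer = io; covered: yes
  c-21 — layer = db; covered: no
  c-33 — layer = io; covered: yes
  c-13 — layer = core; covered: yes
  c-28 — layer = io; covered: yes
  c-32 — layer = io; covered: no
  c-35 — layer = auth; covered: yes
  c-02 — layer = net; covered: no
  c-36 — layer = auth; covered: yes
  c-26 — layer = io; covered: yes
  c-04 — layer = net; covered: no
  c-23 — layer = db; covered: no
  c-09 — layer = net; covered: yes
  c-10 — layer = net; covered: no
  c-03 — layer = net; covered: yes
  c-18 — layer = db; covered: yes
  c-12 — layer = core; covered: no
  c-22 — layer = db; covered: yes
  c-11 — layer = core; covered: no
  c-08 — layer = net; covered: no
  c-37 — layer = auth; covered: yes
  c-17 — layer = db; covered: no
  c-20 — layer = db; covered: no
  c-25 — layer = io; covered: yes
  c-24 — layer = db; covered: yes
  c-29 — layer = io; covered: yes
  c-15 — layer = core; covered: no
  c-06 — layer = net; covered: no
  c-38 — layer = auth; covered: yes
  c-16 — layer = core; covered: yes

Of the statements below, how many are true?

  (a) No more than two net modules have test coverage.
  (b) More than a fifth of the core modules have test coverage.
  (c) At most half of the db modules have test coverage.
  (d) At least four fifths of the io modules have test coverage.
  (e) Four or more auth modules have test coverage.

(a) net: |A| = 9, |A ∩ B| = 2; needs |A ∩ B| ≤ 2 — true.
(b) core: |A| = 6, |A ∩ B| = 2; needs |A ∩ B| / |A| > 1/5 — true.
(c) db: |A| = 8, |A ∩ B| = 4; needs |A ∩ B| ≤ |A ∖ B| — true.
(d) io: |A| = 9, |A ∩ B| = 8; needs |A ∩ B| / |A| ≥ 4/5 — true.
(e) auth: |A| = 6, |A ∩ B| = 4; needs |A ∩ B| ≥ 4 — true.

5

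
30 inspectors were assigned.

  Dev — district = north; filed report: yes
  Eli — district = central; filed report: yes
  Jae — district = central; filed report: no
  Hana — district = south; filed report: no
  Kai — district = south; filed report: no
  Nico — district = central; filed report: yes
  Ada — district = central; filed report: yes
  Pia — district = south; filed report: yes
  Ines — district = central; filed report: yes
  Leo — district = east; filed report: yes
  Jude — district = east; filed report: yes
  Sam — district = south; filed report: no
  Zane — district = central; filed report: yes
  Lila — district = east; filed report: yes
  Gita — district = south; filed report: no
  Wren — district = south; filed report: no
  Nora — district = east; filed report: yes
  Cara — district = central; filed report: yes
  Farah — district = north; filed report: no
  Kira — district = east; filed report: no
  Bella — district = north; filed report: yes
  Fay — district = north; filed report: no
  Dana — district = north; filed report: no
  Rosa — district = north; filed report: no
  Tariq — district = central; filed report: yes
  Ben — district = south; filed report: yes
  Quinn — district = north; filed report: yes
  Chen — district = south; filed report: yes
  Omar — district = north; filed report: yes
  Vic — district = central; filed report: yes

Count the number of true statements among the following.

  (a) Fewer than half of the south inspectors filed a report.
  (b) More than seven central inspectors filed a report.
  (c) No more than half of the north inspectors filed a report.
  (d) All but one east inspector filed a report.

(a) south: |A| = 8, |A ∩ B| = 3; needs |A ∩ B| < |A ∖ B| — true.
(b) central: |A| = 9, |A ∩ B| = 8; needs |A ∩ B| > 7 — true.
(c) north: |A| = 8, |A ∩ B| = 4; needs |A ∩ B| ≤ |A ∖ B| — true.
(d) east: |A| = 5, |A ∩ B| = 4; needs |A ∖ B| = 1 — true.

4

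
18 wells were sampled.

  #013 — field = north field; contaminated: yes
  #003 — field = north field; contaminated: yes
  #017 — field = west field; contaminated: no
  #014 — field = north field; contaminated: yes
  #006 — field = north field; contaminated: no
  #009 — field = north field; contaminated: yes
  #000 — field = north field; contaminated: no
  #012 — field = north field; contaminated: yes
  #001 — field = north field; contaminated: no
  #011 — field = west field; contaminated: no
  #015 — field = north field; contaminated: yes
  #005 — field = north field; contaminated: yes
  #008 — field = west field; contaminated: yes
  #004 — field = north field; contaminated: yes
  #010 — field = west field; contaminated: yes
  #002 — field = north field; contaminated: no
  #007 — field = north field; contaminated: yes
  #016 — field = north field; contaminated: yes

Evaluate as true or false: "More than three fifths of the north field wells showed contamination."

True

Truth condition: |A ∩ B| / |A| > 3/5.
A (the restrictor) = {#013, #003, #014, #006, #009, #000, #012, #001, #015, #005, #004, #002, #007, #016}, |A| = 14.
A ∩ B = {#013, #003, #014, #009, #012, #015, #005, #004, #007, #016}, so |A ∩ B| = 10.
A ∖ B = {#006, #000, #001, #002}, so |A ∖ B| = 4.
|A ∩ B|/|A| = 10/14, so the statement is true.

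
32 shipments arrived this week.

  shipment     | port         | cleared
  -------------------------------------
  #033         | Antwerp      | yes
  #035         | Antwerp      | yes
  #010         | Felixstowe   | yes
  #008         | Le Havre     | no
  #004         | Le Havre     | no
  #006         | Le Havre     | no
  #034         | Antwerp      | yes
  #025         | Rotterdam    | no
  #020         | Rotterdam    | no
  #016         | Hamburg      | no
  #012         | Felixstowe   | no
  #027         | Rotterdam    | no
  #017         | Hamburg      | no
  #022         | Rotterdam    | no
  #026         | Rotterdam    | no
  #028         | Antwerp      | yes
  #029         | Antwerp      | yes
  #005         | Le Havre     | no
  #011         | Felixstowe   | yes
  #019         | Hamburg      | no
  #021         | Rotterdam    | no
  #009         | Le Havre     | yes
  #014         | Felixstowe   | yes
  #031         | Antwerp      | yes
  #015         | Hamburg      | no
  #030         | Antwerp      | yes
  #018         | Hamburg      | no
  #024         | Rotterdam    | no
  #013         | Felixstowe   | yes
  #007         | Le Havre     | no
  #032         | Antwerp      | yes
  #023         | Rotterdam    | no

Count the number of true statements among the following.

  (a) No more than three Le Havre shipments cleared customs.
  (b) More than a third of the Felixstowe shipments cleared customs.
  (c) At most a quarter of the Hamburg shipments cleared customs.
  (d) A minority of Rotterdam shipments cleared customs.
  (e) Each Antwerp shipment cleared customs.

(a) Le Havre: |A| = 6, |A ∩ B| = 1; needs |A ∩ B| ≤ 3 — true.
(b) Felixstowe: |A| = 5, |A ∩ B| = 4; needs |A ∩ B| / |A| > 1/3 — true.
(c) Hamburg: |A| = 5, |A ∩ B| = 0; needs |A ∩ B| / |A| ≤ 1/4 — true.
(d) Rotterdam: |A| = 8, |A ∩ B| = 0; needs |A ∩ B| < |A ∖ B| — true.
(e) Antwerp: |A| = 8, |A ∩ B| = 8; needs A ⊆ B, i.e. every element of A is in B (|A ∖ B| = 0) — true.

5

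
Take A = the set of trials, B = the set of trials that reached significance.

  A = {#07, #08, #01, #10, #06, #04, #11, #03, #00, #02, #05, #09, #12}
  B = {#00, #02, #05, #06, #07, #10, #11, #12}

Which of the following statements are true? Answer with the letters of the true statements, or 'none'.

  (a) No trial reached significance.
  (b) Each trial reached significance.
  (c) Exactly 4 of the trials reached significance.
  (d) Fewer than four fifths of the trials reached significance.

(d)

|A| = 13, |A ∩ B| = 8, |A ∖ B| = 5.
(a) A ∩ B = ∅ (|A ∩ B| = 0): fails.
(b) A ⊆ B, i.e. every element of A is in B (|A ∖ B| = 0): fails.
(c) |A ∩ B| = 4: fails.
(d) |A ∩ B| / |A| < 4/5: holds.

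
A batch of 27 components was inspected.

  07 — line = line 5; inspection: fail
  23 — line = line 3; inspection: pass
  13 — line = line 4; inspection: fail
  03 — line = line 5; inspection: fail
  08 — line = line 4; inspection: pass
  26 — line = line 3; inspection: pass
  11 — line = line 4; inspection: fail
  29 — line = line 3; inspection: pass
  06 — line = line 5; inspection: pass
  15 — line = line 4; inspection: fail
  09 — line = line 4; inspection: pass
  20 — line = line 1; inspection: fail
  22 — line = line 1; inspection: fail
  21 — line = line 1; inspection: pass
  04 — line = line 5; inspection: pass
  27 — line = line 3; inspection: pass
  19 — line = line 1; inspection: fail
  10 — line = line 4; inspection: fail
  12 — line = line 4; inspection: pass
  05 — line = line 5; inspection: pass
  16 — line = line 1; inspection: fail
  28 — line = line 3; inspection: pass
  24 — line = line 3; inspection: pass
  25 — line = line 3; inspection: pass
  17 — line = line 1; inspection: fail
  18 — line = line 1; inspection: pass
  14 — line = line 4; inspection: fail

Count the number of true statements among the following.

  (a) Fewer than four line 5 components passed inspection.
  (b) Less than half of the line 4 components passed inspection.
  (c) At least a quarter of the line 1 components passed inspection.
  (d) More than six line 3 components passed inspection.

(a) line 5: |A| = 5, |A ∩ B| = 3; needs |A ∩ B| < 4 — true.
(b) line 4: |A| = 8, |A ∩ B| = 3; needs |A ∩ B| < |A ∖ B| — true.
(c) line 1: |A| = 7, |A ∩ B| = 2; needs |A ∩ B| / |A| ≥ 1/4 — true.
(d) line 3: |A| = 7, |A ∩ B| = 7; needs |A ∩ B| > 6 — true.

4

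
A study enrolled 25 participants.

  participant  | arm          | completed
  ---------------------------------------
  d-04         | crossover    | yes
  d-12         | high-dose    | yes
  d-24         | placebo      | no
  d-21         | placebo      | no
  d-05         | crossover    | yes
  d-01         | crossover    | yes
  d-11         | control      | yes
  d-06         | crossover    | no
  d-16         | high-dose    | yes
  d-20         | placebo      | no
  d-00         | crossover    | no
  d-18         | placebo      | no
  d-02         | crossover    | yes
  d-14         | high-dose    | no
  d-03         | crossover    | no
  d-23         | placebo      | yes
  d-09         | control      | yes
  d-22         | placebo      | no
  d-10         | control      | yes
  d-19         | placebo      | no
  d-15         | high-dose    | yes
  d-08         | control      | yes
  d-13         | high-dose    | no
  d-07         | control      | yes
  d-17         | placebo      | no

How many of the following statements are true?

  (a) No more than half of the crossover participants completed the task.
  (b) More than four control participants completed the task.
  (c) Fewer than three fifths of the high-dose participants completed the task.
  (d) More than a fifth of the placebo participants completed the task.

(a) crossover: |A| = 7, |A ∩ B| = 4; needs |A ∩ B| ≤ |A ∖ B| — false.
(b) control: |A| = 5, |A ∩ B| = 5; needs |A ∩ B| > 4 — true.
(c) high-dose: |A| = 5, |A ∩ B| = 3; needs |A ∩ B| / |A| < 3/5 — false.
(d) placebo: |A| = 8, |A ∩ B| = 1; needs |A ∩ B| / |A| > 1/5 — false.

1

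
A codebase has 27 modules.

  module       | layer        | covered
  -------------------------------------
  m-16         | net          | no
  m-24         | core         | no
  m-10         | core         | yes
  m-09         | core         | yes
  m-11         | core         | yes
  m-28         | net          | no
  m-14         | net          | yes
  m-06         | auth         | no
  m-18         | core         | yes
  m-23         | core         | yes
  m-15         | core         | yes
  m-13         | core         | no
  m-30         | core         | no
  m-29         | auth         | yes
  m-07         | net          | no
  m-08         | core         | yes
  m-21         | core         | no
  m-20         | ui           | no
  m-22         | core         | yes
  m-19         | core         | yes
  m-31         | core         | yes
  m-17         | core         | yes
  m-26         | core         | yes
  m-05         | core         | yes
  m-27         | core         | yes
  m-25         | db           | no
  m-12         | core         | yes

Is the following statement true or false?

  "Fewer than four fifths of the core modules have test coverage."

True

The determiner here denotes the relation: |A ∩ B| / |A| < 4/5.
|A| = 19, |A ∩ B| = 15, |A ∖ B| = 4.
|A ∩ B|/|A| = 15/19, so the statement is true.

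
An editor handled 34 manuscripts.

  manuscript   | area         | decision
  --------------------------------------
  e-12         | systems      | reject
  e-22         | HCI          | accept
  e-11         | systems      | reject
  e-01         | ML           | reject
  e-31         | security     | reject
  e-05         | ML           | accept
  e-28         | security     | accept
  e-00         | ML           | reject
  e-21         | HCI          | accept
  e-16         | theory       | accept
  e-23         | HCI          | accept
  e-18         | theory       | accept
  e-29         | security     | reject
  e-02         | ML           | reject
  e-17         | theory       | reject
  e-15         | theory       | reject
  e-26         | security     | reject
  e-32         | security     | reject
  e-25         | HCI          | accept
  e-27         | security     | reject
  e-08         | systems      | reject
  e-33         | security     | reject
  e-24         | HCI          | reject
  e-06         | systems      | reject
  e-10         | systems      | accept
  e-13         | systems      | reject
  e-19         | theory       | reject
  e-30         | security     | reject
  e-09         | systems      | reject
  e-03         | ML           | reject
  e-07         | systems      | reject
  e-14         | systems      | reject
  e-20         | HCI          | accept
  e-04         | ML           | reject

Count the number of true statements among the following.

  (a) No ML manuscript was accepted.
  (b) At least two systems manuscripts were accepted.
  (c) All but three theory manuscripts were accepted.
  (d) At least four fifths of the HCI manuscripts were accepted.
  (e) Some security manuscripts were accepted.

(a) ML: |A| = 6, |A ∩ B| = 1; needs A ∩ B = ∅ (|A ∩ B| = 0) — false.
(b) systems: |A| = 9, |A ∩ B| = 1; needs |A ∩ B| ≥ 2 — false.
(c) theory: |A| = 5, |A ∩ B| = 2; needs |A ∖ B| = 3 — true.
(d) HCI: |A| = 6, |A ∩ B| = 5; needs |A ∩ B| / |A| ≥ 4/5 — true.
(e) security: |A| = 8, |A ∩ B| = 1; needs A ∩ B ≠ ∅ (|A ∩ B| ≥ 1) — true.

3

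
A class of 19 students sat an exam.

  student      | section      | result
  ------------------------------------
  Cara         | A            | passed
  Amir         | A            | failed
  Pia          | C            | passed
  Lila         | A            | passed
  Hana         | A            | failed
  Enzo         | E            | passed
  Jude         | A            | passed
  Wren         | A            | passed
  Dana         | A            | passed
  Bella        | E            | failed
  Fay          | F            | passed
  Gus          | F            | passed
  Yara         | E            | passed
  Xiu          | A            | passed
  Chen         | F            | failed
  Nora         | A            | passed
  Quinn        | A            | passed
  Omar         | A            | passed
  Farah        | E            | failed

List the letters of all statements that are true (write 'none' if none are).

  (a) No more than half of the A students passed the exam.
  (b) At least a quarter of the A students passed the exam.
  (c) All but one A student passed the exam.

|A| = 11, |A ∩ B| = 9, |A ∖ B| = 2.
(a) |A ∩ B| ≤ |A ∖ B|: fails.
(b) |A ∩ B| / |A| ≥ 1/4: holds.
(c) |A ∖ B| = 1: fails.

(b)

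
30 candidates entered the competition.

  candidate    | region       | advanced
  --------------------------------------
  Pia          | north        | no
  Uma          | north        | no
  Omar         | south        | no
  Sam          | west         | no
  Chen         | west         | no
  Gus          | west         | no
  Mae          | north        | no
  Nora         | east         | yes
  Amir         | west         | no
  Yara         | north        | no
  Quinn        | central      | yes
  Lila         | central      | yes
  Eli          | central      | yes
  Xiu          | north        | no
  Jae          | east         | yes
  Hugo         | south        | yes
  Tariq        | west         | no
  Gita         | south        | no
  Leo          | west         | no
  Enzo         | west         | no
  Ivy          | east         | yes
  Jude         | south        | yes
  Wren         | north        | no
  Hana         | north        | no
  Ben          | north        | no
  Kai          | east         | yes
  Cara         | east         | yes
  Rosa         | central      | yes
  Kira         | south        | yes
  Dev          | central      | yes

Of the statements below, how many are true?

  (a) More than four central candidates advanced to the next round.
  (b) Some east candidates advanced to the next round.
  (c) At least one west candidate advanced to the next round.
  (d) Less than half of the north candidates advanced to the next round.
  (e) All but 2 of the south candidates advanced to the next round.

4

(a) central: |A| = 5, |A ∩ B| = 5; needs |A ∩ B| > 4 — true.
(b) east: |A| = 5, |A ∩ B| = 5; needs A ∩ B ≠ ∅ (|A ∩ B| ≥ 1) — true.
(c) west: |A| = 7, |A ∩ B| = 0; needs A ∩ B ≠ ∅ (|A ∩ B| ≥ 1) — false.
(d) north: |A| = 8, |A ∩ B| = 0; needs |A ∩ B| < |A ∖ B| — true.
(e) south: |A| = 5, |A ∩ B| = 3; needs |A ∖ B| = 2 — true.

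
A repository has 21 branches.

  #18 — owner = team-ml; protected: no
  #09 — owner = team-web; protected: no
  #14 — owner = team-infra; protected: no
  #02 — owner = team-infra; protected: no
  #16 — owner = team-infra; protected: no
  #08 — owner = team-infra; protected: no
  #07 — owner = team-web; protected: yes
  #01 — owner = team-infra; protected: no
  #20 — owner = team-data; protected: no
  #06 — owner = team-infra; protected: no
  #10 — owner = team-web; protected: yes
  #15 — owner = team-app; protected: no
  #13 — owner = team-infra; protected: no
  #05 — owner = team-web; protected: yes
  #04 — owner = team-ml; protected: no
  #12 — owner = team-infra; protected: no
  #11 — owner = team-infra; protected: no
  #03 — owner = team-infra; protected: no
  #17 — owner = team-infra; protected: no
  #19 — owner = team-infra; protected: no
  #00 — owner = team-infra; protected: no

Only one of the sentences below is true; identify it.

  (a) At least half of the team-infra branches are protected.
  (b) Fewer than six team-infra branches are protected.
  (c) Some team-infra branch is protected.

|A| = 13, |A ∩ B| = 0, |A ∖ B| = 13.
(a) requires |A ∩ B| ≥ |A ∖ B|: false.
(b) requires |A ∩ B| < 6: true.
(c) requires A ∩ B ≠ ∅ (|A ∩ B| ≥ 1): false.

(b)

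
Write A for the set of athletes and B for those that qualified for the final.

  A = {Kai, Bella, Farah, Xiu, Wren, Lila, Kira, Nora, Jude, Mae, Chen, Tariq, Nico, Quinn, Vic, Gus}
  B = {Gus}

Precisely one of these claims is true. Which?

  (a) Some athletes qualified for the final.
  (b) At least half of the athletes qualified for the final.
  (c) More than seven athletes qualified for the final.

|A| = 16, |A ∩ B| = 1, |A ∖ B| = 15.
(a) requires A ∩ B ≠ ∅ (|A ∩ B| ≥ 1): true.
(b) requires |A ∩ B| ≥ |A ∖ B|: false.
(c) requires |A ∩ B| > 7: false.

(a)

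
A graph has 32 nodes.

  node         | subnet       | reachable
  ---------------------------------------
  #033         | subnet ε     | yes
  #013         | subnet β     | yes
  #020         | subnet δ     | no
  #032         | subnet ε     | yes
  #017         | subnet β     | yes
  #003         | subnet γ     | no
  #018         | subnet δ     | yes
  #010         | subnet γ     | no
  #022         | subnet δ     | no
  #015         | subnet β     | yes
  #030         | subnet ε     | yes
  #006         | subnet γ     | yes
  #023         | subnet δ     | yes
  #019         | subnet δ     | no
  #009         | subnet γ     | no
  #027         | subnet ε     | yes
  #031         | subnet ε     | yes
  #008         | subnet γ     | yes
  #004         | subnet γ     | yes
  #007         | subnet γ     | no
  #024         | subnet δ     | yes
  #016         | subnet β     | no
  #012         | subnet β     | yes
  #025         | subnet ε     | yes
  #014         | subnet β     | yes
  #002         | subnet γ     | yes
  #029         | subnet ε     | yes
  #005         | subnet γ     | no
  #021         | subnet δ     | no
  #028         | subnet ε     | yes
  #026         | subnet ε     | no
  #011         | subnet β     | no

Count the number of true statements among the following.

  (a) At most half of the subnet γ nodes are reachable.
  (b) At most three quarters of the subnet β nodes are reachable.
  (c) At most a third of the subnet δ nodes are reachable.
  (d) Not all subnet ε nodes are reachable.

(a) subnet γ: |A| = 9, |A ∩ B| = 4; needs |A ∩ B| ≤ |A ∖ B| — true.
(b) subnet β: |A| = 7, |A ∩ B| = 5; needs |A ∩ B| / |A| ≤ 3/4 — true.
(c) subnet δ: |A| = 7, |A ∩ B| = 3; needs |A ∩ B| / |A| ≤ 1/3 — false.
(d) subnet ε: |A| = 9, |A ∩ B| = 8; needs A ⊄ B (|A ∖ B| ≥ 1) — true.

3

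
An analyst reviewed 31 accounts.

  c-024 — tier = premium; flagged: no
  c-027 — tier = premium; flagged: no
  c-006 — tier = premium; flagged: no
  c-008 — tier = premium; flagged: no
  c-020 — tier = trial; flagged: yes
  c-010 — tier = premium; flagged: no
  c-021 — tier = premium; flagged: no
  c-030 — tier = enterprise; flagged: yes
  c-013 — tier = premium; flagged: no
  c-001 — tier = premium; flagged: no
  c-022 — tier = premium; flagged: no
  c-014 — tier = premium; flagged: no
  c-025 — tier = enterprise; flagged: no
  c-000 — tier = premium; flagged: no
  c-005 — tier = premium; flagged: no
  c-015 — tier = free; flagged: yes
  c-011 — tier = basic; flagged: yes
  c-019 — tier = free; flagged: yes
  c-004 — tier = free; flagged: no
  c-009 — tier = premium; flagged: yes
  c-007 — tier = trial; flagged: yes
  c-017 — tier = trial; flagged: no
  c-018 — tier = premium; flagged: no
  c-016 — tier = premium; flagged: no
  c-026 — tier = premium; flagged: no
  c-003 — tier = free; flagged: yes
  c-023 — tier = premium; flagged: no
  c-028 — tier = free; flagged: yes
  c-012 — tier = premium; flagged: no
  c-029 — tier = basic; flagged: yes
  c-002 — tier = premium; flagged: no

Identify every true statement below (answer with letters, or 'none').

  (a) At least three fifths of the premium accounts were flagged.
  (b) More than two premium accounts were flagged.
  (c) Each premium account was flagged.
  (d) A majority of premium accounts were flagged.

none

|A| = 19, |A ∩ B| = 1, |A ∖ B| = 18.
(a) |A ∩ B| / |A| ≥ 3/5: fails.
(b) |A ∩ B| > 2: fails.
(c) A ⊆ B, i.e. every element of A is in B (|A ∖ B| = 0): fails.
(d) |A ∩ B| > |A ∖ B|: fails.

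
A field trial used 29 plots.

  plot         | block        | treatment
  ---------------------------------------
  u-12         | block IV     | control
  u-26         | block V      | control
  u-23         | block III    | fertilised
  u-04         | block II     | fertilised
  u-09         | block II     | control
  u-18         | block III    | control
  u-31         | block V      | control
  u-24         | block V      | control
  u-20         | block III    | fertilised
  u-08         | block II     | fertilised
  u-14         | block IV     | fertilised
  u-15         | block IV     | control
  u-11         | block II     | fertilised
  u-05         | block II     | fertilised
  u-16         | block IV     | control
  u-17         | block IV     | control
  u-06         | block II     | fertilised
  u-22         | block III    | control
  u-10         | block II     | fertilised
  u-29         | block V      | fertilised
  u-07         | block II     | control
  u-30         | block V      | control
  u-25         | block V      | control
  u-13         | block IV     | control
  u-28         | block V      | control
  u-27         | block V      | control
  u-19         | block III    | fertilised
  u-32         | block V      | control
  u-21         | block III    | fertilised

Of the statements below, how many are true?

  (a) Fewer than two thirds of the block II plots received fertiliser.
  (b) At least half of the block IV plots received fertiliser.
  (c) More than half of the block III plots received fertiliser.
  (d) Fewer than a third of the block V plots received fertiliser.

(a) block II: |A| = 8, |A ∩ B| = 6; needs |A ∩ B| / |A| < 2/3 — false.
(b) block IV: |A| = 6, |A ∩ B| = 1; needs |A ∩ B| ≥ |A ∖ B| — false.
(c) block III: |A| = 6, |A ∩ B| = 4; needs |A ∩ B| > |A ∖ B| — true.
(d) block V: |A| = 9, |A ∩ B| = 1; needs |A ∩ B| / |A| < 1/3 — true.

2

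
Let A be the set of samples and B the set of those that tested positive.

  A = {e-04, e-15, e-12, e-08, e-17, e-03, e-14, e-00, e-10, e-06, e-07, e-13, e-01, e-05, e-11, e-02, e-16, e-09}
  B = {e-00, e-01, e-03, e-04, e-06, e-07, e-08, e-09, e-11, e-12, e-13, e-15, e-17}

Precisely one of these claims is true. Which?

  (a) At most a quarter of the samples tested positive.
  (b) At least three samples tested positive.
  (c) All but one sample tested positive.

|A| = 18, |A ∩ B| = 13, |A ∖ B| = 5.
(a) requires |A ∩ B| / |A| ≤ 1/4: false.
(b) requires |A ∩ B| ≥ 3: true.
(c) requires |A ∖ B| = 1: false.

(b)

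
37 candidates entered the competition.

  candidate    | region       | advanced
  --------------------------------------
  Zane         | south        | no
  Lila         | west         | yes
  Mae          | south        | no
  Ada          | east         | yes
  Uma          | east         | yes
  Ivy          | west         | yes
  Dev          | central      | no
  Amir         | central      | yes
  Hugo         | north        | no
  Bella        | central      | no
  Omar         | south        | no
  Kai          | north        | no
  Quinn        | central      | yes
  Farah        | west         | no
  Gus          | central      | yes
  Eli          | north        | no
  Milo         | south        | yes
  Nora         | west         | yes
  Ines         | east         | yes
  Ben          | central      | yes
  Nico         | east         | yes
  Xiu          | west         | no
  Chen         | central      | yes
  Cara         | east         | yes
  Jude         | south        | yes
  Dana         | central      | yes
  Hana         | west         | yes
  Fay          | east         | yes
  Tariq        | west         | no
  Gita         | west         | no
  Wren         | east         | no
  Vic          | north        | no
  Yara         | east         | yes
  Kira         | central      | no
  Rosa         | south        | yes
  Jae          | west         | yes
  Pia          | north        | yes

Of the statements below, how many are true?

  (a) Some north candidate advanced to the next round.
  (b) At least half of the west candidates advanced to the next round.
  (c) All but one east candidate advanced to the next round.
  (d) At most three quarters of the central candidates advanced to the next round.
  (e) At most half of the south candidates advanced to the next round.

5

(a) north: |A| = 5, |A ∩ B| = 1; needs A ∩ B ≠ ∅ (|A ∩ B| ≥ 1) — true.
(b) west: |A| = 9, |A ∩ B| = 5; needs |A ∩ B| ≥ |A ∖ B| — true.
(c) east: |A| = 8, |A ∩ B| = 7; needs |A ∖ B| = 1 — true.
(d) central: |A| = 9, |A ∩ B| = 6; needs |A ∩ B| / |A| ≤ 3/4 — true.
(e) south: |A| = 6, |A ∩ B| = 3; needs |A ∩ B| ≤ |A ∖ B| — true.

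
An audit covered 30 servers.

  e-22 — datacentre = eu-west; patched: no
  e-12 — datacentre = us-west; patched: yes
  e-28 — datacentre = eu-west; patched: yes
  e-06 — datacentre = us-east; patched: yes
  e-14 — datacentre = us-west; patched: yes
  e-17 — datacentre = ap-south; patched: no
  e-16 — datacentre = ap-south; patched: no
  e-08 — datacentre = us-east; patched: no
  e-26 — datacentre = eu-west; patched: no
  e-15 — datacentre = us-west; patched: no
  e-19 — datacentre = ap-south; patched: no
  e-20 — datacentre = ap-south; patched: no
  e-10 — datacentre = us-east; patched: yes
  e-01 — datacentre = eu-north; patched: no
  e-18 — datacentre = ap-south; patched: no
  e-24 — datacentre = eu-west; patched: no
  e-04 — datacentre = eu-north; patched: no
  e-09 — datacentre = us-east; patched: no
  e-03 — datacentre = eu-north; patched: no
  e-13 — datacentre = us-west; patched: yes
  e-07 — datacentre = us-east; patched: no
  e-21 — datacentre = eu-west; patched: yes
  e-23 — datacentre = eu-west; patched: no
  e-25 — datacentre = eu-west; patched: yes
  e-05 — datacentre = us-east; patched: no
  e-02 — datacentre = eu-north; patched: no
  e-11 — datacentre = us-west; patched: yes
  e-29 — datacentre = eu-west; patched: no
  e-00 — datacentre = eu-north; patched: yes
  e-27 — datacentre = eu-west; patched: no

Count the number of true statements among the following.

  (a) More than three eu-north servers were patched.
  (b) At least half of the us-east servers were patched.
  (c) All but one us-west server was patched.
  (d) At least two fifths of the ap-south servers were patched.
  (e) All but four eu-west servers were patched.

1

(a) eu-north: |A| = 5, |A ∩ B| = 1; needs |A ∩ B| > 3 — false.
(b) us-east: |A| = 6, |A ∩ B| = 2; needs |A ∩ B| ≥ |A ∖ B| — false.
(c) us-west: |A| = 5, |A ∩ B| = 4; needs |A ∖ B| = 1 — true.
(d) ap-south: |A| = 5, |A ∩ B| = 0; needs |A ∩ B| / |A| ≥ 2/5 — false.
(e) eu-west: |A| = 9, |A ∩ B| = 3; needs |A ∖ B| = 4 — false.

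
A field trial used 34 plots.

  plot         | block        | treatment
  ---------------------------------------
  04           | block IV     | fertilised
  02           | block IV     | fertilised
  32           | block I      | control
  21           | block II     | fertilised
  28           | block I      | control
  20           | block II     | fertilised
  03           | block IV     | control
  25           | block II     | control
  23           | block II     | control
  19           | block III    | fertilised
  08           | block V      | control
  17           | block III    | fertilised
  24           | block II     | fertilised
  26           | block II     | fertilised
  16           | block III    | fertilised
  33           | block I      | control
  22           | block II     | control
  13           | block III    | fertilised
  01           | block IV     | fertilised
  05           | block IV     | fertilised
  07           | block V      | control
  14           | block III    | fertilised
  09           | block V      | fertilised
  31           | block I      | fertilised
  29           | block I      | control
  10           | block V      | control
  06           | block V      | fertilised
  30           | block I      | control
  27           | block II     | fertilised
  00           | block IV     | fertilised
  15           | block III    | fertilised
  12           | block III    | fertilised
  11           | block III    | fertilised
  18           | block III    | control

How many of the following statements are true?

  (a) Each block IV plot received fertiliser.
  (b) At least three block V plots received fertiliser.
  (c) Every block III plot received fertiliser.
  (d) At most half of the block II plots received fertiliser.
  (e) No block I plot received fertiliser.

(a) block IV: |A| = 6, |A ∩ B| = 5; needs A ⊆ B, i.e. every element of A is in B (|A ∖ B| = 0) — false.
(b) block V: |A| = 5, |A ∩ B| = 2; needs |A ∩ B| ≥ 3 — false.
(c) block III: |A| = 9, |A ∩ B| = 8; needs A ⊆ B, i.e. every element of A is in B (|A ∖ B| = 0) — false.
(d) block II: |A| = 8, |A ∩ B| = 5; needs |A ∩ B| ≤ |A ∖ B| — false.
(e) block I: |A| = 6, |A ∩ B| = 1; needs A ∩ B = ∅ (|A ∩ B| = 0) — false.

0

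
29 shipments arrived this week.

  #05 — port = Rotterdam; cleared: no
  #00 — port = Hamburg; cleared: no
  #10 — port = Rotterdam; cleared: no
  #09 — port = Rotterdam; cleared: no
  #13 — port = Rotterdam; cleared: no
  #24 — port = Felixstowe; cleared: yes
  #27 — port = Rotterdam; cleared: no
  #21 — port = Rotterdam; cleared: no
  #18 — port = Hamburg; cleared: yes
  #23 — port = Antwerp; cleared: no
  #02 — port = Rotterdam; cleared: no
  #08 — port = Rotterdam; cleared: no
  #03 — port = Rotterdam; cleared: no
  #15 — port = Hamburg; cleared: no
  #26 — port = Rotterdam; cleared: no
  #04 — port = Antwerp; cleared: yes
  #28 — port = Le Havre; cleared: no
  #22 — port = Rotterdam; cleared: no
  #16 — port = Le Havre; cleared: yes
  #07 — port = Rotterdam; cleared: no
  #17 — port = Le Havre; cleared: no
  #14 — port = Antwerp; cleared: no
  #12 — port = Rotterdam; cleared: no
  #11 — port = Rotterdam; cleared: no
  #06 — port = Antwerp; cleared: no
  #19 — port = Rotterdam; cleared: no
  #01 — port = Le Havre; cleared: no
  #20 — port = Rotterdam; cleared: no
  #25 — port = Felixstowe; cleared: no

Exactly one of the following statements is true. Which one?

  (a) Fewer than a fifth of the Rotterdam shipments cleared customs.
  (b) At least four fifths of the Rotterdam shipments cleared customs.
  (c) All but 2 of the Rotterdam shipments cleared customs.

|A| = 16, |A ∩ B| = 0, |A ∖ B| = 16.
(a) requires |A ∩ B| / |A| < 1/5: true.
(b) requires |A ∩ B| / |A| ≥ 4/5: false.
(c) requires |A ∖ B| = 2: false.

(a)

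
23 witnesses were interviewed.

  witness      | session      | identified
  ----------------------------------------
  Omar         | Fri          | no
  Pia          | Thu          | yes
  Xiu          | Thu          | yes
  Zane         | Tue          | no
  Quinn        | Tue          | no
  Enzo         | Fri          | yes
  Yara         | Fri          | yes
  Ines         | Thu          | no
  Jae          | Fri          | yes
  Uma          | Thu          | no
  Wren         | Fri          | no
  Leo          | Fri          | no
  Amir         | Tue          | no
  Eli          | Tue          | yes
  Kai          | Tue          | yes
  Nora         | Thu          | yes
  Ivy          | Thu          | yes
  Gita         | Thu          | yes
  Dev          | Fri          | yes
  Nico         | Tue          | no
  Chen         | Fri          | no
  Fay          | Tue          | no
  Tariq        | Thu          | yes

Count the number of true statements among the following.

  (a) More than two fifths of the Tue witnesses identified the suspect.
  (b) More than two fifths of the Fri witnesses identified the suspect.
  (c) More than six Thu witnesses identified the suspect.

(a) Tue: |A| = 7, |A ∩ B| = 2; needs |A ∩ B| / |A| > 2/5 — false.
(b) Fri: |A| = 8, |A ∩ B| = 4; needs |A ∩ B| / |A| > 2/5 — true.
(c) Thu: |A| = 8, |A ∩ B| = 6; needs |A ∩ B| > 6 — false.

1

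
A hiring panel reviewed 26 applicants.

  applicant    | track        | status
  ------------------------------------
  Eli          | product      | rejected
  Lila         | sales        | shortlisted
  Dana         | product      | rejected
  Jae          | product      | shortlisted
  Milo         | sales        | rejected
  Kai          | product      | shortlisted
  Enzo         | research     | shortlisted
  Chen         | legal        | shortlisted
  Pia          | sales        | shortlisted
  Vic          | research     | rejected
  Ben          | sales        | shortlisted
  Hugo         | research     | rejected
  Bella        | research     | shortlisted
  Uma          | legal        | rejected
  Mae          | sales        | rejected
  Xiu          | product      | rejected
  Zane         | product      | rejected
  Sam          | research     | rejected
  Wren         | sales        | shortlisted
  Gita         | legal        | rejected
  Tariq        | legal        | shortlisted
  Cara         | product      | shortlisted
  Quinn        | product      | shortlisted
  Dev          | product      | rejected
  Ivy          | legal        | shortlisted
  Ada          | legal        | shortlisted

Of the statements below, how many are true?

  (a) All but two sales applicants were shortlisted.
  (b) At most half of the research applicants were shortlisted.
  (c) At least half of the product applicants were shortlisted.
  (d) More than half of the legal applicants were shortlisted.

(a) sales: |A| = 6, |A ∩ B| = 4; needs |A ∖ B| = 2 — true.
(b) research: |A| = 5, |A ∩ B| = 2; needs |A ∩ B| ≤ |A ∖ B| — true.
(c) product: |A| = 9, |A ∩ B| = 4; needs |A ∩ B| ≥ |A ∖ B| — false.
(d) legal: |A| = 6, |A ∩ B| = 4; needs |A ∩ B| > |A ∖ B| — true.

3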